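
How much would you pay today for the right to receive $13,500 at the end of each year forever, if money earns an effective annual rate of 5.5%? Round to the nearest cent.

$245,454.55

PV = C/r = 13500/0.055 = 245,454.5455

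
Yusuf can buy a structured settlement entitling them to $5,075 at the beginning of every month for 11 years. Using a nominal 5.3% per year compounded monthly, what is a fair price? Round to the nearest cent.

$509,043.33

i = 0.053/12 = 0.00441667 per month; n = 11·12 = 132.
PV = PMT · [1 − (1+i)^(−n)] / i × (1+i) = 5075 · 100.304105 = 509,043.3326
(annuity-due: payments at period start, so ×(1+i).)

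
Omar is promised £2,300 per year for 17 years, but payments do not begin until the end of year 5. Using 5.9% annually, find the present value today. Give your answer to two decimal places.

Value one period before first payment (t=4): 2300 × [1 − (1+0.059)^(−17)] / 0.059 = 2300 × 10.553032 = 24,271.9727
Discount back 4 years: 24,271.9727 × (1+0.059)^(−4) = 24,271.9727 × 0.795090 = 19,298.3969

£19,298.40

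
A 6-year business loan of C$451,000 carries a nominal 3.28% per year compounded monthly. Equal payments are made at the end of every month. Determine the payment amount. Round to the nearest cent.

i = 0.0328/12 = 0.00273333 per month; n = 6·12 = 72.
Annuity-PV factor = 65.277283; PMT = 451000 / 65.277283 = 6,908.9886

C$6,908.99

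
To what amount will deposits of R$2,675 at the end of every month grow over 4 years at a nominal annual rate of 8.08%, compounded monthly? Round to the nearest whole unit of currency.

Periodic rate i = 0.0808/12 = 0.00673333; n = 4 × 12 = 48 periods.
Accumulation factor s(48|0.00673333) = 56.442459; FV = 2675 × 56.442459 = 150,983.5781

R$150,984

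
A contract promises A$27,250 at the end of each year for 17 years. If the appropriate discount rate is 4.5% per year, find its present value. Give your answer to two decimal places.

A$319,020.97

Annuity factor a(17|0.045) = 11.707191; PV = 27250 × 11.707191 = 319,020.9666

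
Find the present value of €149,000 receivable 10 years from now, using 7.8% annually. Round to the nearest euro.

€70,307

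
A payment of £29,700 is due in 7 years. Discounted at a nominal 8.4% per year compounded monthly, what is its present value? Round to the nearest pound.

With 12 periods per year: i = 0.007, n = 84.
PV = FV·(1+i)^(−n) = 29,700 × 0.556576 = 16,530.3071

£16,530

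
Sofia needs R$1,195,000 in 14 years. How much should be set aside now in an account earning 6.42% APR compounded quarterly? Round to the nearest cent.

With 4 periods per year: i = 0.01605, n = 56.
Discount factor = (1+0.01605)^(−56) = 0.409973; PV = 1,195,000 × 0.409973 = 489,918.0214

R$489,918.02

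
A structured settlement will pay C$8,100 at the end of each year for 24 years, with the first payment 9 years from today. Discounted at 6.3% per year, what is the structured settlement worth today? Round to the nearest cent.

C$60,663.56

Value one period before first payment (t=8): 8100 × [1 − (1+0.063)^(−24)] / 0.063 = 8100 × 12.209812 = 98,899.4764
PV₀ = 98,899.4764 / (1+0.063)^8 = 98,899.4764 / 1.630295 = 60,663.5576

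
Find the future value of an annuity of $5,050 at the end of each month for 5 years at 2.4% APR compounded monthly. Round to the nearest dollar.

With 12 periods per year: i = 0.002, n = 60.
FV = 5050 × [(1+0.002)^60 − 1] / 0.002 = 5050 × 63.680870 = 321,588.3940

$321,588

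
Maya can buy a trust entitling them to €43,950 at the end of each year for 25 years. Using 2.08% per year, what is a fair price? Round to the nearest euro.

PV = 43950 × [1 − (1+0.0208)^(−25)] / 0.0208 = 43950 × 19.341332 = 850,051.5535

€850,052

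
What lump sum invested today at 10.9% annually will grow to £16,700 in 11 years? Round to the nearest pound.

Discount factor = (1+0.109)^(−11) = 0.320445; PV = 16,700 × 0.320445 = 5,351.4253

£5,351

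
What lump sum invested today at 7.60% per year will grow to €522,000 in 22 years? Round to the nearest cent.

€104,183.88

Discount factor = (1+0.076)^(−22) = 0.199586; PV = 522,000 × 0.199586 = 104,183.8815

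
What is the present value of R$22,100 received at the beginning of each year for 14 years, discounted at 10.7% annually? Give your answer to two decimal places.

R$173,549.94

PV = PMT · [1 − (1+i)^(−n)] / i × (1+i) = 22100 · 7.852939 = 173,549.9437
(annuity-due: payments at period start, so ×(1+i).)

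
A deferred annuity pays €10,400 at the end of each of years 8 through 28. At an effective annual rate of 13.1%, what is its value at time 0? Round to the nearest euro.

Value one period before first payment (t=7): 10400 × [1 − (1+0.131)^(−21)] / 0.131 = 10400 × 7.058129 = 73,404.5447
Discount back 7 years: 73,404.5447 × (1+0.131)^(−7) = 73,404.5447 × 0.422437 = 31,008.7825

€31,009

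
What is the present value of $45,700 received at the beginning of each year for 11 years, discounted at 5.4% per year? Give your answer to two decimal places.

$391,827.80

Annuity factor a(11|0.054) × (1+i) = 8.573913; PV = 45700 × 8.573913 = 391,827.8026
(Beginning-of-period payments → annuity-due factor ×(1+i).)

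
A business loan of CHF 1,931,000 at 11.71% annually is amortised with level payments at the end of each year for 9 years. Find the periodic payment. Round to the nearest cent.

CHF 358,422.05

PMT = 1.931e+06 / ( [1 − (1+0.1171)^(−9)] / 0.1171 ) = 1.931e+06 / 5.387503 = 358,422.0538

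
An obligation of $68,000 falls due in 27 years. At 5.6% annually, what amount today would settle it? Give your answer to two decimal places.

PV = 68,000 / (1 + 0.056)^27 = 68,000 / 4.354375 = 15,616.4790

$15,616.48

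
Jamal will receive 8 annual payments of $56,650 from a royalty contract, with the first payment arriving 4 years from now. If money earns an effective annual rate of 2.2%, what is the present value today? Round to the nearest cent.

$385,432.13

Value one period before first payment (t=3): 56650 × [1 − (1+0.022)^(−8)] / 0.022 = 56650 × 7.262743 = 411,434.4035
Discount back 3 years: 411,434.4035 × (1+0.022)^(−3) = 411,434.4035 × 0.936801 = 385,432.1313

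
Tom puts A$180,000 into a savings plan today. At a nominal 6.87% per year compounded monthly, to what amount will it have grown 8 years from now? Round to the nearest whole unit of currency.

A$311,372

With 12 periods per year: i = 0.005725, n = 96.
FV = 180,000 × (1 + 0.005725)^96 = 311,372.3926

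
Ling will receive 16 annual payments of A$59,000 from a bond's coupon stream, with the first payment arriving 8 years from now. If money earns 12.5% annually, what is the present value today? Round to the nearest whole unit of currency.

PV at t=7 (ordinary 16-year annuity): 59000 × a(16|0.125) = 59000 × 6.784795 = 400,302.8918
PV₀ = 400,302.8918 / (1+0.125)^7 = 400,302.8918 / 2.280697 = 175,517.7611

A$175,518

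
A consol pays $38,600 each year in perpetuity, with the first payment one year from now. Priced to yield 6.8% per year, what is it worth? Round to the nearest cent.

$567,647.06

PV = PMT / i = 38600 / 0.068 = 567,647.0588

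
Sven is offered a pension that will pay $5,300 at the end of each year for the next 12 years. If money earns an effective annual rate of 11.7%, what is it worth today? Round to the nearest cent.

Annuity factor a(12|0.117) = 6.281446; PV = 5300 × 6.281446 = 33,291.6637

$33,291.66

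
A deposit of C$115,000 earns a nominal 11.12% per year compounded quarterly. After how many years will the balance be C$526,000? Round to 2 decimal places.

13.86 years

Periodic rate i = 0.1112/4 = 0.0278.
n = ln(526000/115000) / ln(1+0.0278) = ln(4.57391) / 0.027421 = 55.4462 quarters
= 55.4462/4 years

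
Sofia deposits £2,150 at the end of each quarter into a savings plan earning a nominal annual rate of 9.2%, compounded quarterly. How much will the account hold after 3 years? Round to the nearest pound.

With 4 periods per year: i = 0.023, n = 12.
FV = 2150 × [(1+0.023)^12 − 1] / 0.023 = 2150 × 13.640630 = 29,327.3553

£29,327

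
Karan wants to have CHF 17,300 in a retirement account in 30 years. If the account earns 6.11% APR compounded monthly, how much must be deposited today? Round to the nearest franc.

i = 0.0611/12 = 0.00509167 per month; n = 30·12 = 360.
PV = FV·(1+i)^(−n) = 17,300 × 0.160679 = 2,779.7395

CHF 2,780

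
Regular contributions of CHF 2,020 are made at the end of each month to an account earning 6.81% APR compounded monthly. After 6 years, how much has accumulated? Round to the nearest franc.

CHF 179,032

Periodic rate i = 0.0681/12 = 0.005675; n = 6 × 12 = 72 periods.
FV = 2020 × [(1+0.005675)^72 − 1] / 0.005675 = 2020 × 88.629556 = 179,031.7022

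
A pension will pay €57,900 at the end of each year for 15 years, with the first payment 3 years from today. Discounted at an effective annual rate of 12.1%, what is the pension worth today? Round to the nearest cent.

€312,143.63

PV at t=2 (ordinary 15-year annuity): 57900 × a(15|0.121) = 57900 × 6.774654 = 392,252.4859
PV₀ = 392,252.4859 / (1+0.121)^2 = 392,252.4859 / 1.256641 = 312,143.6321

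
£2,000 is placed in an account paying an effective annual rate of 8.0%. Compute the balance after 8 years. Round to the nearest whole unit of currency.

£3,702

FV = 2,000 × (1 + 0.08)^8 = 3,701.8604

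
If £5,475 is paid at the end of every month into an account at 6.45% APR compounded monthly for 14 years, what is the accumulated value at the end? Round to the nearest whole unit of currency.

With 12 periods per year: i = 0.005375, n = 168.
FV = 5475 × [(1+0.005375)^168 − 1] / 0.005375 = 5475 × 271.820399 = 1,488,216.6843

£1,488,217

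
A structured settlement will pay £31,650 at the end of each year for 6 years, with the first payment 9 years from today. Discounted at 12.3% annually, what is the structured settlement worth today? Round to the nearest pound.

£51,009

Value one period before first payment (t=8): 31650 × [1 − (1+0.123)^(−6)] / 0.123 = 31650 × 4.076710 = 129,027.8825
Discount back 8 years: 129,027.8825 × (1+0.123)^(−8) = 129,027.8825 × 0.395332 = 51,008.8485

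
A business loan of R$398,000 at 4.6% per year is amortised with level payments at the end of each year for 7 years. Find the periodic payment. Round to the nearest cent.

R$67,788.56

Annuity-PV factor = 5.871197; PMT = 398000 / 5.871197 = 67,788.5645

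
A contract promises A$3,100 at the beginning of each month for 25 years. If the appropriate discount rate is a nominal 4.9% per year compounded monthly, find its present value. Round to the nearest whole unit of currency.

With 12 periods per year: i = 0.00408333, n = 300.
PV = PMT · [1 − (1+i)^(−n)] / i × (1+i) = 3100 · 173.483144 = 537,797.7473
Payments are at the start of each period, so multiply by (1+i).

A$537,798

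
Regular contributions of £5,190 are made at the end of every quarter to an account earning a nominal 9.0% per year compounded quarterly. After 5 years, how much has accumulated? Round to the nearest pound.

i = 0.09/4 = 0.0225 per quarter; n = 5·4 = 20.
FV = PMT · [(1+i)^n − 1] / i = 5190 · 24.911520 = 129,290.7890

£129,291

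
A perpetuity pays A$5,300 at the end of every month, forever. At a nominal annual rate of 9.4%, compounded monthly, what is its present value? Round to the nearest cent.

Periodic rate i = 0.094/12 = 0.00783333.
PV = PMT / i = 5300 / 0.00783333 = 676,595.7447

A$676,595.74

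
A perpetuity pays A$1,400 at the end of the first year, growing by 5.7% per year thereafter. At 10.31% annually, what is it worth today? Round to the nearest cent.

PV = PMT / (i − g) = 1400 / (0.1031 − 0.057) = 1400 / 0.046100 = 30,368.7636

A$30,368.76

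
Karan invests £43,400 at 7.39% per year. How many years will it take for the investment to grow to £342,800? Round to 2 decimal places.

28.99 years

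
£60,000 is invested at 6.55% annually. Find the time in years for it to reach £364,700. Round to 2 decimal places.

n = ln(364700/60000) / ln(1+0.0655) = ln(6.07833) / 0.063444 = 28.4460 years

28.45 years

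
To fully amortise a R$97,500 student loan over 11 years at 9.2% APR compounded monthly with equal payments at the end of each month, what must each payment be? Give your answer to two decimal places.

R$1,176.97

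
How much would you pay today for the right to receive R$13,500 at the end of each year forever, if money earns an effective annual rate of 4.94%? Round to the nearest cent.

PV = PMT / i = 13500 / 0.0494 = 273,279.3522

R$273,279.35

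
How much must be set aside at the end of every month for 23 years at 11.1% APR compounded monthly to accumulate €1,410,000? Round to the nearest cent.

i = 0.111/12 = 0.00925 per month; n = 23·12 = 276.
FV-annuity factor = 1264.401831; PMT = 1.41e+06 / 1264.401831 = 1,115.1518

€1,115.15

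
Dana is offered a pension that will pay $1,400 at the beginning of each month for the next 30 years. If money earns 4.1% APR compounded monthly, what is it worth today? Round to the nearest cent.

i = 0.041/12 = 0.00341667 per month; n = 30·12 = 360.
PV = PMT · [1 − (1+i)^(−n)] / i × (1+i) = 1400 · 207.661434 = 290,726.0076
(annuity-due: payments at period start, so ×(1+i).)

$290,726.01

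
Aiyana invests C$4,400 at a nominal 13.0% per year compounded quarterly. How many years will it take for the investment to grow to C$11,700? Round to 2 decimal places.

Periodic rate i = 0.13/4 = 0.0325.
n = ln(11700/4400) / ln(1+0.0325) = ln(2.65909) / 0.031983 = 30.5782 quarters
= 30.5782/4 years

7.64 years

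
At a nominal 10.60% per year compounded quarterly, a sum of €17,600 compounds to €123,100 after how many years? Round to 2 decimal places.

18.59 years

Periodic rate i = 0.106/4 = 0.0265.
(1+i)^n = 123100/17600 = 6.99432, so n = ln 6.99432 / ln 1.0265 = 74.3682 quarters
= 74.3682/4 years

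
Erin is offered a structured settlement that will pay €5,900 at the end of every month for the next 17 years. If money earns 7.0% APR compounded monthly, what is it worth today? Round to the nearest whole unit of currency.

€702,665

With 12 periods per year: i = 0.00583333, n = 204.
PV = 5900 × [1 − (1+0.00583333)^(−204)] / 0.00583333 = 5900 × 119.095732 = 702,664.8181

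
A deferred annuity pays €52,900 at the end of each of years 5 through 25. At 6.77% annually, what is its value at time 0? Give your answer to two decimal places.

€449,343.35

PV at t=4 (ordinary 21-year annuity): 52900 × a(21|0.0677) = 52900 × 11.038743 = 583,949.4952
Discount back 4 years: 583,949.4952 × (1+0.0677)^(−4) = 583,949.4952 × 0.769490 = 449,343.3476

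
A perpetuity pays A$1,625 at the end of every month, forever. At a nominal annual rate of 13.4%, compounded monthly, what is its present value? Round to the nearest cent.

A$145,522.39

Periodic rate i = 0.134/12 = 0.0111667.
PV = C/r = 1625/0.0111667 = 145,522.3881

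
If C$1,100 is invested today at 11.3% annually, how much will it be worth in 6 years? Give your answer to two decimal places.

1,100 × (1+0.113)^6 = 1,100 × 1.900951 = 2,091.0464

C$2,091.05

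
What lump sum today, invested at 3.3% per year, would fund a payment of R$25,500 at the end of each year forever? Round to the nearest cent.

R$772,727.27

PV = C/r = 25500/0.033 = 772,727.2727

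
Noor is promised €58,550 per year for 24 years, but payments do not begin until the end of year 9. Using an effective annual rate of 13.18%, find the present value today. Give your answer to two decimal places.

€156,536.19

Value one period before first payment (t=8): 58550 × [1 − (1+0.1318)^(−24)] / 0.1318 = 58550 × 7.198556 = 421,475.4335
PV₀ = 421,475.4335 / (1+0.1318)^8 = 421,475.4335 / 2.692511 = 156,536.1864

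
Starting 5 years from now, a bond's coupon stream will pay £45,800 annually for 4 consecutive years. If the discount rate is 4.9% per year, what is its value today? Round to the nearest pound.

£134,433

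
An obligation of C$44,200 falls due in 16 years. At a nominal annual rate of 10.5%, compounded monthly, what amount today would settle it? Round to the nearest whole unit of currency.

C$8,298

With 12 periods per year: i = 0.00875, n = 192.
Discount factor = (1+0.00875)^(−192) = 0.187741; PV = 44,200 × 0.187741 = 8,298.1466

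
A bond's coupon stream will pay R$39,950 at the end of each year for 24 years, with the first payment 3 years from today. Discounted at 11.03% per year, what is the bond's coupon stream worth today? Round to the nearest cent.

Value one period before first payment (t=2): 39950 × [1 − (1+0.1103)^(−24)] / 0.1103 = 39950 × 8.330220 = 332,792.2707
PV₀ = 332,792.2707 / (1+0.1103)^2 = 332,792.2707 / 1.232766 = 269,955.7308

R$269,955.73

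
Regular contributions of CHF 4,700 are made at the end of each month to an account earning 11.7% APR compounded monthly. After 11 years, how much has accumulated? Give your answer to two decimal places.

i = 0.117/12 = 0.00975 per month; n = 11·12 = 132.
Accumulation factor s(132|0.00975) = 266.604831; FV = 4700 × 266.604831 = 1,253,042.7075

CHF 1,253,042.71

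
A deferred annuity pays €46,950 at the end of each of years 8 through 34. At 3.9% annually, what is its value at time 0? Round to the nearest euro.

Value one period before first payment (t=7): 46950 × [1 − (1+0.039)^(−27)] / 0.039 = 46950 × 16.514287 = 775,345.7796
PV₀ = 775,345.7796 / (1+0.039)^7 = 775,345.7796 / 1.307100 = 593,180.1293

€593,180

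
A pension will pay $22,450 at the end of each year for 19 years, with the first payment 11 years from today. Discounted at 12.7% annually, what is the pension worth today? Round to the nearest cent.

$47,961.86

Value one period before first payment (t=10): 22450 × [1 − (1+0.127)^(−19)] / 0.127 = 22450 × 7.061855 = 158,538.6499
Discount back 10 years: 158,538.6499 × (1+0.127)^(−10) = 158,538.6499 × 0.302525 = 47,961.8576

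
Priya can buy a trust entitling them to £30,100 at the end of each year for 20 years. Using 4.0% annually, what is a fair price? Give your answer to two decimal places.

£409,068.82

PV = 30100 × [1 − (1+0.04)^(−20)] / 0.04 = 30100 × 13.590326 = 409,068.8230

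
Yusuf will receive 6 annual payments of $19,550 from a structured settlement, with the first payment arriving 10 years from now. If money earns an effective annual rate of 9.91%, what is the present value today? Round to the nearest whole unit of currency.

$36,473

Value one period before first payment (t=9): 19550 × [1 − (1+0.0991)^(−6)] / 0.0991 = 19550 × 4.366772 = 85,370.3844
PV₀ = 85,370.3844 / (1+0.0991)^9 = 85,370.3844 / 2.340641 = 36,473.0738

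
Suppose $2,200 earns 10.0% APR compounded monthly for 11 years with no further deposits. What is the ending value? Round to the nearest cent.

$6,579.11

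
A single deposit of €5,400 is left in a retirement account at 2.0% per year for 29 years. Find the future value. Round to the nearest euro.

FV = PV·(1+i)^n = 5,400 × 1.775845 = 9,589.5613

€9,590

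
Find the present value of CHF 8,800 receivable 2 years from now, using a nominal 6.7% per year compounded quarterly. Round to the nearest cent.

With 4 periods per year: i = 0.01675, n = 8.
Discount factor = (1+0.01675)^(−8) = 0.875561; PV = 8,800 × 0.875561 = 7,704.9393

CHF 7,704.94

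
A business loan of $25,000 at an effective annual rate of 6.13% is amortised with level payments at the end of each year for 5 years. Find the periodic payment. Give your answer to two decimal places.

$5,955.91

Annuity-PV factor = 4.197508; PMT = 25000 / 4.197508 = 5,955.9144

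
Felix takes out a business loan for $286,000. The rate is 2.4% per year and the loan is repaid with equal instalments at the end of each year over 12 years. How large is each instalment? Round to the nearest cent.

PMT = 286000 / ( [1 − (1+0.024)^(−12)] / 0.024 ) = 286000 / 10.320151 = 27,712.7738

$27,712.77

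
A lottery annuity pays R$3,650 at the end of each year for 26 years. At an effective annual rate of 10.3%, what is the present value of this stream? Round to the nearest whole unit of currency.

Annuity factor a(26|0.103) = 8.949812; PV = 3650 × 8.949812 = 32,666.8132

R$32,667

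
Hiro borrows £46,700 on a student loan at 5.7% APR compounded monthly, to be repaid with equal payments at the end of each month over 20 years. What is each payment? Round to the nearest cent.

With 12 periods per year: i = 0.00475, n = 240.
Annuity-PV factor = 143.014028; PMT = 46700 / 143.014028 = 326.5414

£326.54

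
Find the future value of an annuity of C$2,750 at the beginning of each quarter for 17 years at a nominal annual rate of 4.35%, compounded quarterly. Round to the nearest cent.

C$277,745.60

With 4 periods per year: i = 0.010875, n = 68.
FV = PMT · [(1+i)^n − 1] / i × (1+i) = 2750 · 100.998399 = 277,745.5964
(Beginning-of-period payments → annuity-due factor ×(1+i).)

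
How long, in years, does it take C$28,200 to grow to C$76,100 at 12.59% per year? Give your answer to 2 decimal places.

8.37 years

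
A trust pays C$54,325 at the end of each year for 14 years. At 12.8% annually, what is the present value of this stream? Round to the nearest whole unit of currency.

C$345,807

PV = PMT · [1 − (1+i)^(−n)] / i = 54325 · 6.365520 = 345,806.8547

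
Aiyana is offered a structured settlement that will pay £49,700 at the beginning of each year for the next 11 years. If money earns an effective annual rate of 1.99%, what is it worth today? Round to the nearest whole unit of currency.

PV = PMT · [1 − (1+i)^(−n)] / i × (1+i) = 49700 · 9.987287 = 496,368.1438
Payments are at the start of each period, so multiply by (1+i).

£496,368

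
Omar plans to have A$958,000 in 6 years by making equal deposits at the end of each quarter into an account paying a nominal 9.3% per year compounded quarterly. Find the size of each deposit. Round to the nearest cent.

A$30,260.88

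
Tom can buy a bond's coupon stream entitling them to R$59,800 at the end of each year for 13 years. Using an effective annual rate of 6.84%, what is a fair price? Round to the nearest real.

R$504,352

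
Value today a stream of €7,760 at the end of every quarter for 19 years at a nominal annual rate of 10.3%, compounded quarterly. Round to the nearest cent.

With 4 periods per year: i = 0.02575, n = 76.
Annuity factor a(76|0.02575) = 33.210673; PV = 7760 × 33.210673 = 257,714.8221

€257,714.82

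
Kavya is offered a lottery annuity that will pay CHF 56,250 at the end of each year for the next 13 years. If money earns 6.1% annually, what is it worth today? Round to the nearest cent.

PV = PMT · [1 − (1+i)^(−n)] / i = 56250 · 8.801198 = 495,067.4056

CHF 495,067.41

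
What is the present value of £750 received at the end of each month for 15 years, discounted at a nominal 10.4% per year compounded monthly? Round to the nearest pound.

£68,231

Periodic rate i = 0.104/12 = 0.00866667; n = 15 × 12 = 180 periods.
Annuity factor a(180|0.00866667) = 90.974632; PV = 750 × 90.974632 = 68,230.9736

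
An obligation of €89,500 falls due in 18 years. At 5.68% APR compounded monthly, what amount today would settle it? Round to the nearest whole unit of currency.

i = 0.0568/12 = 0.00473333 per month; n = 18·12 = 216.
PV = 89,500 / (1 + 0.00473333)^216 = 89,500 / 2.773161 = 32,273.6367

€32,274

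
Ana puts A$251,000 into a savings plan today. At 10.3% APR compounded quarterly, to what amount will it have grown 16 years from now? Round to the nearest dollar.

With 4 periods per year: i = 0.02575, n = 64.
FV = 251,000 × (1 + 0.02575)^64 = 1,277,413.0906

A$1,277,413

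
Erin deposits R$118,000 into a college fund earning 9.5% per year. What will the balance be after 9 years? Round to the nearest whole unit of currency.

R$267,060

118,000 × (1+0.095)^9 = 118,000 × 2.263222 = 267,060.1446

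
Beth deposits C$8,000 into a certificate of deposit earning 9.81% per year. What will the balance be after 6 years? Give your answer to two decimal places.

FV = PV·(1+i)^n = 8,000 × 1.753280 = 14,026.2423

C$14,026.24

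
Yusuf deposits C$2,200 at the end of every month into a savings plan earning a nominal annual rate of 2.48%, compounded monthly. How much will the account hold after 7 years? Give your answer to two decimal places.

C$201,583.75

Periodic rate i = 0.0248/12 = 0.00206667; n = 7 × 12 = 84 periods.
Accumulation factor s(84|0.00206667) = 91.628979; FV = 2200 × 91.628979 = 201,583.7539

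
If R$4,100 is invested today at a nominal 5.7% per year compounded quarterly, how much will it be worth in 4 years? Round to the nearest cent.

With 4 periods per year: i = 0.01425, n = 16.
FV = PV·(1+i)^n = 4,100 × 1.254066 = 5,141.6690

R$5,141.67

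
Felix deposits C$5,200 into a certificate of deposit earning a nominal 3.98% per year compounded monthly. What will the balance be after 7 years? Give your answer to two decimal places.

C$6,867.48

With 12 periods per year: i = 0.00331667, n = 84.
FV = PV·(1+i)^n = 5,200 × 1.320670 = 6,867.4828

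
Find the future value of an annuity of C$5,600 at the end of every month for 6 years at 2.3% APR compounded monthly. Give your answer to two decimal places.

C$431,902.97

i = 0.023/12 = 0.00191667 per month; n = 6·12 = 72.
FV = 5600 × [(1+0.00191667)^72 − 1] / 0.00191667 = 5600 × 77.125531 = 431,902.9731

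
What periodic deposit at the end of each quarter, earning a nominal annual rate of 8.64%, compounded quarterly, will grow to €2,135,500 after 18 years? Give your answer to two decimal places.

i = 0.0864/4 = 0.0216 per quarter; n = 18·4 = 72.
PMT = 2.1355e+06 / ( [(1+0.0216)^72 − 1] / 0.0216 ) = 2.1355e+06 / 169.363860 = 12,608.9474

€12,608.95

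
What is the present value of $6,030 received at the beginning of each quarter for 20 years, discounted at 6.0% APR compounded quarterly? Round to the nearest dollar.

$284,034

With 4 periods per year: i = 0.015, n = 80.
Annuity factor a(80|0.015) × (1+i) = 47.103433; PV = 6030 × 47.103433 = 284,033.7031
(Beginning-of-period payments → annuity-due factor ×(1+i).)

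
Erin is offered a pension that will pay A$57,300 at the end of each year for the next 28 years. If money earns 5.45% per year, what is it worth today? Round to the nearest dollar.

PV = PMT · [1 − (1+i)^(−n)] / i = 57300 · 14.196224 = 813,443.6480

A$813,444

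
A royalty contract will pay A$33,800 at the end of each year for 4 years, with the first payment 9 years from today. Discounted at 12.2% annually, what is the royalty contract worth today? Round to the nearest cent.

Value one period before first payment (t=8): 33800 × [1 − (1+0.122)^(−4)] / 0.122 = 33800 × 3.024600 = 102,231.4643
PV₀ = 102,231.4643 / (1+0.122)^8 = 102,231.4643 / 2.511556 = 40,704.4345

A$40,704.43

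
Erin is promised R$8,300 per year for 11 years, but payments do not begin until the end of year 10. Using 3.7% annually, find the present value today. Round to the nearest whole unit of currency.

R$53,291

PV at t=9 (ordinary 11-year annuity): 8300 × a(11|0.037) = 8300 × 8.903949 = 73,902.7783
PV₀ = 73,902.7783 / (1+0.037)^9 = 73,902.7783 / 1.386784 = 53,290.7654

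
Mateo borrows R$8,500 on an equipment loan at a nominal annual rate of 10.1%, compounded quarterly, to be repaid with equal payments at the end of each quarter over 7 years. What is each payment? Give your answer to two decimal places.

R$427.09

Periodic rate i = 0.101/4 = 0.02525; n = 7 × 4 = 28 periods.
PMT = 8500 / ( [1 − (1+0.02525)^(−28)] / 0.02525 ) = 8500 / 19.902209 = 427.0883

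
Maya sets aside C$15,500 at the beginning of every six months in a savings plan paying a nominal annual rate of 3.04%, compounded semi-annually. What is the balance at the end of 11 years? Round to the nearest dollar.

With 2 periods per year: i = 0.0152, n = 22.
FV = 15500 × [(1+0.0152)^22 − 1] / 0.0152 × (1+i) = 15500 × 26.287750 = 407,460.1264
Payments are at the start of each period, so multiply by (1+i).

C$407,460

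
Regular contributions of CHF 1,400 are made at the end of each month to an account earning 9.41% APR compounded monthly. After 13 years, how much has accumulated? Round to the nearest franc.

CHF 425,304

Periodic rate i = 0.0941/12 = 0.00784167; n = 13 × 12 = 156 periods.
Accumulation factor s(156|0.00784167) = 303.788403; FV = 1400 × 303.788403 = 425,303.7648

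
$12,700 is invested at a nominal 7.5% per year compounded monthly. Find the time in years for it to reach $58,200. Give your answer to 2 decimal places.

Periodic rate i = 0.075/12 = 0.00625.
(1+i)^n = 58200/12700 = 4.58268, so n = ln 4.58268 / ln 1.00625 = 244.3257 months
= 244.3257/12 years

20.36 years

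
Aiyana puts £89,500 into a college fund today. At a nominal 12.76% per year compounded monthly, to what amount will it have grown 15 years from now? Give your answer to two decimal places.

With 12 periods per year: i = 0.0106333, n = 180.
FV = PV·(1+i)^n = 89,500 × 6.711990 = 600,723.0975

£600,723.10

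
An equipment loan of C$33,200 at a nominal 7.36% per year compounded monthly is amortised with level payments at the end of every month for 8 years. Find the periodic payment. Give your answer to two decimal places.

C$458.61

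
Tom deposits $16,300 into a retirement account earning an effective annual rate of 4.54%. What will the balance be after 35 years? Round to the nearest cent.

$77,103.65

FV = 16,300 × (1 + 0.0454)^35 = 77,103.6533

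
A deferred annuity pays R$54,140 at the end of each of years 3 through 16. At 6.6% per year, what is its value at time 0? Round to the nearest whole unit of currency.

PV at t=2 (ordinary 14-year annuity): 54140 × a(14|0.066) = 54140 × 8.959169 = 485,049.4302
Discount back 2 years: 485,049.4302 × (1+0.066)^(−2) = 485,049.4302 × 0.880006 = 426,846.3670

R$426,846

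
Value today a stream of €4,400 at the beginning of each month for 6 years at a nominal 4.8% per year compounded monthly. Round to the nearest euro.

€275,887

With 12 periods per year: i = 0.004, n = 72.
PV = PMT · [1 − (1+i)^(−n)] / i × (1+i) = 4400 · 62.701700 = 275,887.4798
Payments are at the start of each period, so multiply by (1+i).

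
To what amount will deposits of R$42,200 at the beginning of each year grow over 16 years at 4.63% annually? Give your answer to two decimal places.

R$1,013,728.56

Accumulation factor s(16|0.0463) × (1+i) = 24.022004; FV = 42200 × 24.022004 = 1,013,728.5590
Payments are at the start of each period, so multiply by (1+i).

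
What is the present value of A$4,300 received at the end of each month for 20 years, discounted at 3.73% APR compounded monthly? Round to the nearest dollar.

A$726,538

Periodic rate i = 0.0373/12 = 0.00310833; n = 20 × 12 = 240 periods.
PV = 4300 × [1 − (1+0.00310833)^(−240)] / 0.00310833 = 4300 × 168.962302 = 726,537.8988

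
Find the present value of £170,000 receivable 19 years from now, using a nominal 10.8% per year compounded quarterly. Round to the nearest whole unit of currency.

£22,444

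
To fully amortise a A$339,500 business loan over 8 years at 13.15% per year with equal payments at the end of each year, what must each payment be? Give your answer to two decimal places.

PMT = 339500 / ( [1 − (1+0.1315)^(−8)] / 0.1315 ) = 339500 / 4.774228 = 71,110.9713

A$71,110.97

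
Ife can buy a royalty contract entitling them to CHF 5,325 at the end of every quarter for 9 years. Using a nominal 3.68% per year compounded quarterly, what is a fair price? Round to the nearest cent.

Periodic rate i = 0.0368/4 = 0.0092; n = 9 × 4 = 36 periods.
PV = PMT · [1 − (1+i)^(−n)] / i = 5325 · 30.527208 = 162,557.3844

CHF 162,557.38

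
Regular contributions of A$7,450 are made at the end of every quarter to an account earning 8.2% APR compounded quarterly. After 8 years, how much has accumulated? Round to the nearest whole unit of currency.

A$332,280

With 4 periods per year: i = 0.0205, n = 32.
FV = PMT · [(1+i)^n − 1] / i = 7450 · 44.601353 = 332,280.0764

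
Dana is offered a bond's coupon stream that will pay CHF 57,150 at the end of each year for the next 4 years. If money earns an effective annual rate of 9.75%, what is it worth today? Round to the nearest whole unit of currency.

Annuity factor a(4|0.0975) = 3.187096; PV = 57150 × 3.187096 = 182,142.5544

CHF 182,143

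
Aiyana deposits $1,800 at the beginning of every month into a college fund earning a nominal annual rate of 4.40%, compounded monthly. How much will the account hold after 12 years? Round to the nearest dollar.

$341,892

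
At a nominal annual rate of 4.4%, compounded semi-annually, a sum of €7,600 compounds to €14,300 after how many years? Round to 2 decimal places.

14.52 years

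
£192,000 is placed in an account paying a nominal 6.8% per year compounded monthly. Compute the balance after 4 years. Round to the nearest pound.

i = 0.068/12 = 0.00566667 per month; n = 4·12 = 48.
192,000 × (1+0.00566667)^48 = 192,000 × 1.311580 = 251,823.2883

£251,823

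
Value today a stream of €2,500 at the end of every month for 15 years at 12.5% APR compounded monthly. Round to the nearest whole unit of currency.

€202,836

i = 0.125/12 = 0.0104167 per month; n = 15·12 = 180.
PV = PMT · [1 − (1+i)^(−n)] / i = 2500 · 81.134449 = 202,836.1224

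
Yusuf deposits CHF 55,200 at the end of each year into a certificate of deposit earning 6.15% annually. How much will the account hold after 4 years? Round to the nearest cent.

CHF 242,016.76

FV = PMT · [(1+i)^n − 1] / i = 55200 · 4.384362 = 242,016.7608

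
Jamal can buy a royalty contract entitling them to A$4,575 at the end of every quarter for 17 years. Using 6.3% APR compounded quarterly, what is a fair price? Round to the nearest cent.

A$190,105.70

Periodic rate i = 0.063/4 = 0.01575; n = 17 × 4 = 68 periods.
PV = 4575 × [1 − (1+0.01575)^(−68)] / 0.01575 = 4575 × 41.553159 = 190,105.7032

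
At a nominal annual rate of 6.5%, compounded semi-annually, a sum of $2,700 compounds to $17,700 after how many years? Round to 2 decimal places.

Periodic rate i = 0.065/2 = 0.0325.
n = ln(17700/2700) / ln(1+0.0325) = ln(6.55556) / 0.031983 = 58.7909 half-years
= 58.7909/2 years

29.40 years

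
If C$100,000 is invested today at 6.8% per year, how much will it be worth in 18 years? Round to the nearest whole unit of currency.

C$326,800

FV = 100,000 × (1 + 0.068)^18 = 326,800.3767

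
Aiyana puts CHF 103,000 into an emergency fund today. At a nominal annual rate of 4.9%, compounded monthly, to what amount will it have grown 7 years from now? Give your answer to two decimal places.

i = 0.049/12 = 0.00408333 per month; n = 7·12 = 84.
FV = 103,000 × (1 + 0.00408333)^84 = 145,043.0503

CHF 145,043.05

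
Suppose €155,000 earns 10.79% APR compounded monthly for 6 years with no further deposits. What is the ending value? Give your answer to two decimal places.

€295,282.30

With 12 periods per year: i = 0.00899167, n = 72.
155,000 × (1+0.00899167)^72 = 155,000 × 1.905047 = 295,282.2992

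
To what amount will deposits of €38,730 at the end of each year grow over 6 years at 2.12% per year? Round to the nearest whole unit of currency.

€245,050

FV = PMT · [(1+i)^n − 1] / i = 38730 · 6.327133 = 245,049.8587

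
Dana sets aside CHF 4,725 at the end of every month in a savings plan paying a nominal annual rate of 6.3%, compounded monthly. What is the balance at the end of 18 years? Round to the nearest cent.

i = 0.063/12 = 0.00525 per month; n = 18·12 = 216.
FV = 4725 × [(1+0.00525)^216 − 1] / 0.00525 = 4725 × 399.782459 = 1,888,972.1198

CHF 1,888,972.12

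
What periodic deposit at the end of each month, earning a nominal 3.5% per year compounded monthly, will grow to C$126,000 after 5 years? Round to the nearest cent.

C$1,924.66

i = 0.035/12 = 0.00291667 per month; n = 5·12 = 60.
FV-annuity factor = 65.466113; PMT = 126000 / 65.466113 = 1,924.6599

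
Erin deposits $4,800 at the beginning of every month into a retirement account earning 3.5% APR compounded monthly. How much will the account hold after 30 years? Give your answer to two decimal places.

With 12 periods per year: i = 0.00291667, n = 360.
FV = 4800 × [(1+0.00291667)^360 − 1] / 0.00291667 × (1+i) = 4800 × 637.266030 = 3,058,876.9417
Payments are at the start of each period, so multiply by (1+i).

$3,058,876.94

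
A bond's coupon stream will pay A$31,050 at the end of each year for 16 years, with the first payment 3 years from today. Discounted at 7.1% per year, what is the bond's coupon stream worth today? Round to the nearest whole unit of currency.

PV at t=2 (ordinary 16-year annuity): 31050 × a(16|0.071) = 31050 × 9.384374 = 291,384.8239
PV₀ = 291,384.8239 / (1+0.071)^2 = 291,384.8239 / 1.147041 = 254,031.7425

A$254,032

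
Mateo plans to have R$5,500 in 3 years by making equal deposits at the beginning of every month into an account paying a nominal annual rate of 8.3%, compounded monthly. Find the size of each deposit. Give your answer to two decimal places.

i = 0.083/12 = 0.00691667 per month; n = 3·12 = 36.
FV-annuity factor × (1+i) = 41.001109; PMT = 5500 / 41.001109 = 134.1427

R$134.14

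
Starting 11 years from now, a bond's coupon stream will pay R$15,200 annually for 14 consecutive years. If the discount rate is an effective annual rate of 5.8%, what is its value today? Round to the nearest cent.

Value one period before first payment (t=10): 15200 × [1 − (1+0.058)^(−14)] / 0.058 = 15200 × 9.411183 = 143,049.9793
PV₀ = 143,049.9793 / (1+0.058)^10 = 143,049.9793 / 1.757344 = 81,401.2591

R$81,401.26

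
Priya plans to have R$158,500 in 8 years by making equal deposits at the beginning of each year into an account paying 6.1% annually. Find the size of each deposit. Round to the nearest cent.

R$15,039.40

FV-annuity factor × (1+i) = 10.538981; PMT = 158500 / 10.538981 = 15,039.4046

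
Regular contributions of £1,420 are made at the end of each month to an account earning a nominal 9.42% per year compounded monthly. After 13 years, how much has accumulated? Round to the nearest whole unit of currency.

£431,711

With 12 periods per year: i = 0.00785, n = 156.
FV = PMT · [(1+i)^n − 1] / i = 1420 · 304.022019 = 431,711.2676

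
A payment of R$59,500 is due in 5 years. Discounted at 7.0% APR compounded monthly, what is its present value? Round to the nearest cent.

R$41,971.60

i = 0.07/12 = 0.00583333 per month; n = 5·12 = 60.
PV = FV·(1+i)^(−n) = 59,500 × 0.705405 = 41,971.5998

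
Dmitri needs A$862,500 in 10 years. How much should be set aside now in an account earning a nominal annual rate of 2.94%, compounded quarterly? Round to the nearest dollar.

i = 0.0294/4 = 0.00735 per quarter; n = 10·4 = 40.
Discount factor = (1+0.00735)^(−40) = 0.746078; PV = 862,500 × 0.746078 = 643,492.4754

A$643,492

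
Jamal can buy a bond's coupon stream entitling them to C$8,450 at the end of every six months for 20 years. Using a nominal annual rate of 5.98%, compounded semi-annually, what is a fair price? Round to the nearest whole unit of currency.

C$195,636

Periodic rate i = 0.0598/2 = 0.0299; n = 20 × 2 = 40 periods.
Annuity factor a(40|0.0299) = 23.152183; PV = 8450 × 23.152183 = 195,635.9472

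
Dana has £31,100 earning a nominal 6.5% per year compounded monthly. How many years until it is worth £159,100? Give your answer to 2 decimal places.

25.18 years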